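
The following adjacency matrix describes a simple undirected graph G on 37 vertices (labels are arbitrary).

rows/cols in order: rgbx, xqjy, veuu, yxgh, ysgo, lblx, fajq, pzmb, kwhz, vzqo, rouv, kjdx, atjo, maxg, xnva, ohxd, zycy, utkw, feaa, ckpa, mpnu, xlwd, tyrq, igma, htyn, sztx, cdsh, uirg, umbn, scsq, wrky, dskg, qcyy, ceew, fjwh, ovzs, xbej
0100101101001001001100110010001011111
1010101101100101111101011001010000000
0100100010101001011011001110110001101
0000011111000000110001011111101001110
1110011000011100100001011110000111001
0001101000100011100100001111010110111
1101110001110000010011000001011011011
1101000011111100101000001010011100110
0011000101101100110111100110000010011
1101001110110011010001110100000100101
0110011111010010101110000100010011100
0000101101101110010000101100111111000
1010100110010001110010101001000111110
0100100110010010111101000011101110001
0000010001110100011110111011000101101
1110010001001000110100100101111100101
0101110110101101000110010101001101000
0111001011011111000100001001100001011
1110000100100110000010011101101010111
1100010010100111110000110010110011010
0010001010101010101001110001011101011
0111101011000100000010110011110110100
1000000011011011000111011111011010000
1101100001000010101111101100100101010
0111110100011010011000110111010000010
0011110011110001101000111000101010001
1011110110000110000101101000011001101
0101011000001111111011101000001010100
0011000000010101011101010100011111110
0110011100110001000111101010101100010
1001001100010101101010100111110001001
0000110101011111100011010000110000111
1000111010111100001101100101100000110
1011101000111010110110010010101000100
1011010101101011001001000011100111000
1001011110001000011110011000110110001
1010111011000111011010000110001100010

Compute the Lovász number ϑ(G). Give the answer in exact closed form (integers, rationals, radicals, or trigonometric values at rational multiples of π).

N(wrky) = {rgbx, yxgh, fajq, pzmb, kjdx, maxg, ohxd, zycy, feaa, mpnu, tyrq, sztx, cdsh, uirg, umbn, scsq, ceew, xbej}, |N(wrky)| = 18.
Vertex kjdx has 18 neighbors: ysgo, fajq, pzmb, vzqo, rouv, atjo, maxg, xnva, utkw, tyrq, htyn, sztx, umbn, scsq, wrky, dskg, qcyy, ceew.
Vertex ovzs has 18 neighbors: rgbx, yxgh, lblx, fajq, pzmb, kwhz, atjo, utkw, feaa, ckpa, mpnu, igma, htyn, umbn, scsq, dskg, qcyy, xbej.
Vertex yxgh has 18 neighbors: lblx, fajq, pzmb, kwhz, vzqo, zycy, utkw, xlwd, igma, htyn, sztx, cdsh, uirg, umbn, wrky, ceew, fjwh, ovzs.
G on 37 vertices is 18-regular; strongly regular (37,18,8,9).
Distinct eigenvalues (to 4 d.p.): [18.0, 2.5414, -3.5414].
λ_max=18, λ_min=-sqrt(37)/2 - 1/2; ϑ = −37·λ_min/(λ_max−λ_min) = sqrt(37).
ϑ(G) ≈ 6.0828.

sqrt(37)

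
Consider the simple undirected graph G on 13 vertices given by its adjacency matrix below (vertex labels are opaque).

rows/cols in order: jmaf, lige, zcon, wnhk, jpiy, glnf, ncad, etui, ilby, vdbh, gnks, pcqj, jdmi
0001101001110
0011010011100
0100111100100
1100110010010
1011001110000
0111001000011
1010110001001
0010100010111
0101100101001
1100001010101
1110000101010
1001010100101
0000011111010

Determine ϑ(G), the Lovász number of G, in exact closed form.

sqrt(13)

Vertex jpiy has 6 neighbors: jmaf, zcon, wnhk, ncad, etui, ilby.
N(ncad) = {jmaf, zcon, jpiy, glnf, vdbh, jdmi}, |N(ncad)| = 6.
Vertex ilby has 6 neighbors: lige, wnhk, jpiy, etui, vdbh, jdmi.
deg(glnf) = 6; N(glnf) = {lige, zcon, wnhk, ncad, pcqj, jdmi}.
G on 13 vertices is 6-regular; strongly regular (13,6,2,3).
A has 3 distinct eigenvalues ≈ [6.0, 1.303, -2.303].
−13·(-sqrt(13)/2 - 1/2) / ((6)−(-sqrt(13)/2 - 1/2)) = sqrt(13) = ϑ(G).
Numerically 3.6056.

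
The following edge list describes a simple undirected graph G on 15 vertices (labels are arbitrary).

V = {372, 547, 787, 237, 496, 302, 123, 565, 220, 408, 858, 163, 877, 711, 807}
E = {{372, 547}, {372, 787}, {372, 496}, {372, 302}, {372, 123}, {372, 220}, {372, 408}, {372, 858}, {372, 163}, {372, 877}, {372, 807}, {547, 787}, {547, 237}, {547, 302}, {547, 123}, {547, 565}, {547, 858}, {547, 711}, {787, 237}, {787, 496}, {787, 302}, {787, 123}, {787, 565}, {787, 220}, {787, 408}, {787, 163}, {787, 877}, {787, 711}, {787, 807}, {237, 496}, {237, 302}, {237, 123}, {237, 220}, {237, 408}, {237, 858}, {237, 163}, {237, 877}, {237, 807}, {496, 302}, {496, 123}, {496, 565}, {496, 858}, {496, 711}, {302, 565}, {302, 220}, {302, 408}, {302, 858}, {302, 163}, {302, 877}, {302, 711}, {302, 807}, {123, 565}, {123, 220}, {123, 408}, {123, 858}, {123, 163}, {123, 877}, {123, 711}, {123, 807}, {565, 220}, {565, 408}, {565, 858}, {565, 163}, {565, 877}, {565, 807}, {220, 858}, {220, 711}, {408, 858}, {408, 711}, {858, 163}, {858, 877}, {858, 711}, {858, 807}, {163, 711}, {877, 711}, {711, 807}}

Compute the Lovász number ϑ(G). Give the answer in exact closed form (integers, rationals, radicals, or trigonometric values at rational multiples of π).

7

deg(237) = 11; N(237) = {547, 787, 496, 302, 123, 220, 408, 858, 163, 877, 807}.
N(858) = {372, 547, 237, 496, 302, 123, 565, 220, 408, 163, 877, 711, 807}, |N(858)| = 13.
Vertex 163 has 8 neighbors: 372, 787, 237, 302, 123, 565, 858, 711.
Vertex 123 has 13 neighbors: 372, 547, 787, 237, 496, 565, 220, 408, 858, 163, 877, 711, 807.
4 parts of sizes [7, 4, 2, 2]; α(G) = 7 = ϑ (perfect).
Numerically 7.000000000.
Sandwich: α(G)=7 ≤ ϑ(G)=7 ≤ χ(Ḡ)=7 (collapsed).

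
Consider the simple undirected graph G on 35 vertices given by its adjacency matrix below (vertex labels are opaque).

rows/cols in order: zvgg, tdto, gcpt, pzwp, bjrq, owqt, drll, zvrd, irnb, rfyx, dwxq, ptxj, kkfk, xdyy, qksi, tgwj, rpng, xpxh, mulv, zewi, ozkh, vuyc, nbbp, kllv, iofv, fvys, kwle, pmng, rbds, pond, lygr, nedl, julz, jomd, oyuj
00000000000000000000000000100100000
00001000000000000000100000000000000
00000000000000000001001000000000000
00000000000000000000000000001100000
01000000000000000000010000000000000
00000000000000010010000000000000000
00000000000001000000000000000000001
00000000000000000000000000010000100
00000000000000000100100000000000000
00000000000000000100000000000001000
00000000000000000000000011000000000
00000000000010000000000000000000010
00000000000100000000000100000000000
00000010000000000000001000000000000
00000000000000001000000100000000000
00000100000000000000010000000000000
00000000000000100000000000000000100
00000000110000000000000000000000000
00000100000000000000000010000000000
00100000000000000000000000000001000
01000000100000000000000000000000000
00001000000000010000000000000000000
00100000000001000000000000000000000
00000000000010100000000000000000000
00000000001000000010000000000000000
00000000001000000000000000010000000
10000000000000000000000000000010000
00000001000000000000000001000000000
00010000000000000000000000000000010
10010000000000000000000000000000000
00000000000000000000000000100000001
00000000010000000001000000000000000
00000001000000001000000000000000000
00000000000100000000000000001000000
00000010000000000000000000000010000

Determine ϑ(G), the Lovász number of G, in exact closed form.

Vertex gcpt has 2 neighbors: zewi, nbbp.
Vertex zewi has 2 neighbors: gcpt, nedl.
deg(nedl) = 2; N(nedl) = {rfyx, zewi}.
Vertex drll has 2 neighbors: xdyy, oyuj.
deg(v) = 2 for all v (|V|=35); the odd cycle C_{35}.
Distinct eigenvalues (to 6 d.p.): [2.0, 1.967859, 1.87247, 1.716898, 1.506143, 1.24698, 0.947737, 0.618034, 0.268467, -0.08973, -0.445042, -0.78605, -1.101794, -1.382125, -1.618034, -1.801938, -1.927926, -1.991949].
Lovász (edge-transitive): ϑ = −35·(-2*cos(pi/35))/((2)−(-2*cos(pi/35))) = 35*cos(pi/35)/(cos(pi/35) + 1).
ϑ(G) ≈ 17.46470403.
Lovász sandwich 17 ≤ 35*cos(pi/35)/(cos(pi/35) + 1) ≤ 18: both strict.

35*cos(pi/35)/(cos(pi/35) + 1)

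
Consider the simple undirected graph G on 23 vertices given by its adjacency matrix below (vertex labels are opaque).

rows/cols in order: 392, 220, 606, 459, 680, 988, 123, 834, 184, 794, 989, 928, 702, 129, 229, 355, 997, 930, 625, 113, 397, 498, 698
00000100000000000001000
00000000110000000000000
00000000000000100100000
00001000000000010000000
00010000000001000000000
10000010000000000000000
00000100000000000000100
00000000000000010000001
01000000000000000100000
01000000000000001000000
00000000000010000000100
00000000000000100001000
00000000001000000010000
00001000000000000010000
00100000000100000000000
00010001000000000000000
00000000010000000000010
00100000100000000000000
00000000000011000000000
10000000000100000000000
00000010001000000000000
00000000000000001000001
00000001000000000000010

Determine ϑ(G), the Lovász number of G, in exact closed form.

23*cos(pi/23)/(cos(pi/23) + 1)

deg(794) = 2; N(794) = {220, 997}.
Vertex 988 has 2 neighbors: 392, 123.
N(680) = {459, 129}, |N(680)| = 2.
Vertex 397 has 2 neighbors: 123, 989.
Regular of degree 2 on 23 vertices: a single 23-cycle (edge-transitive).
Distinct eigenvalues (to 4 d.p.): [2.0, 1.9258, 1.7088, 1.3651, 0.9201, 0.4069, -0.1365, -0.6698, -1.1534, -1.5514, -1.8344, -1.9814].
ϑ = −N·λ_min/(λ_max−λ_min) = −23·(-2*cos(pi/23))/(2−(-2*cos(pi/23))) = 23*cos(pi/23)/(cos(pi/23) + 1).
ϑ(G) ≈ 11.44619.
Lovász sandwich 11 ≤ 23*cos(pi/23)/(cos(pi/23) + 1) ≤ 12: both strict.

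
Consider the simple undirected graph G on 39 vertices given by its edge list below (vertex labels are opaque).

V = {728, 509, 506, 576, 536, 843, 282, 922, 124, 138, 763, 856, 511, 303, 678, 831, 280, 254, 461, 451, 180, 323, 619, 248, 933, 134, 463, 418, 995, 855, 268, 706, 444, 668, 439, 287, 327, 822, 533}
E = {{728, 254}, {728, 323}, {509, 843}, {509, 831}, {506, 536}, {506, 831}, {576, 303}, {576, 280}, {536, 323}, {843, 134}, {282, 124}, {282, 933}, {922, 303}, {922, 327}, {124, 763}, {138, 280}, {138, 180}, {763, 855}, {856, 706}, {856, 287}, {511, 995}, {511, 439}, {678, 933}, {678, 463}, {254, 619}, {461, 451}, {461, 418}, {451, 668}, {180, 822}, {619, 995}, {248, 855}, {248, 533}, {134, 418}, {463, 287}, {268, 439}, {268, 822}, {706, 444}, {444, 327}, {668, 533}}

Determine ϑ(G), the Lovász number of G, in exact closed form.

39*cos(pi/39)/(cos(pi/39) + 1)

Vertex 668 has 2 neighbors: 451, 533.
deg(678) = 2; N(678) = {933, 463}.
Vertex 831 has 2 neighbors: 509, 506.
N(327) = {922, 444}, |N(327)| = 2.
2-regular, N=39; connected 2-regular on 39 ⇒ C_{39}.
The 20 distinct eigenvalues: [2.0, 1.9741, 1.8971, 1.7709, 1.5989, 1.3854, 1.1361, 0.8574, 0.5564, 0.2411, -0.0805, -0.4001, -0.7092, -1.0, -1.2649, -1.497, -1.6904, -1.84, -1.9419, -1.9935].
λ_max=2, λ_min=-2*cos(pi/39); ϑ = −39·λ_min/(λ_max−λ_min) = 39*cos(pi/39)/(cos(pi/39) + 1).
Numerically 19.4683324.
Check 19 ≤ 39*cos(pi/39)/(cos(pi/39) + 1) ≤ 20: both strict.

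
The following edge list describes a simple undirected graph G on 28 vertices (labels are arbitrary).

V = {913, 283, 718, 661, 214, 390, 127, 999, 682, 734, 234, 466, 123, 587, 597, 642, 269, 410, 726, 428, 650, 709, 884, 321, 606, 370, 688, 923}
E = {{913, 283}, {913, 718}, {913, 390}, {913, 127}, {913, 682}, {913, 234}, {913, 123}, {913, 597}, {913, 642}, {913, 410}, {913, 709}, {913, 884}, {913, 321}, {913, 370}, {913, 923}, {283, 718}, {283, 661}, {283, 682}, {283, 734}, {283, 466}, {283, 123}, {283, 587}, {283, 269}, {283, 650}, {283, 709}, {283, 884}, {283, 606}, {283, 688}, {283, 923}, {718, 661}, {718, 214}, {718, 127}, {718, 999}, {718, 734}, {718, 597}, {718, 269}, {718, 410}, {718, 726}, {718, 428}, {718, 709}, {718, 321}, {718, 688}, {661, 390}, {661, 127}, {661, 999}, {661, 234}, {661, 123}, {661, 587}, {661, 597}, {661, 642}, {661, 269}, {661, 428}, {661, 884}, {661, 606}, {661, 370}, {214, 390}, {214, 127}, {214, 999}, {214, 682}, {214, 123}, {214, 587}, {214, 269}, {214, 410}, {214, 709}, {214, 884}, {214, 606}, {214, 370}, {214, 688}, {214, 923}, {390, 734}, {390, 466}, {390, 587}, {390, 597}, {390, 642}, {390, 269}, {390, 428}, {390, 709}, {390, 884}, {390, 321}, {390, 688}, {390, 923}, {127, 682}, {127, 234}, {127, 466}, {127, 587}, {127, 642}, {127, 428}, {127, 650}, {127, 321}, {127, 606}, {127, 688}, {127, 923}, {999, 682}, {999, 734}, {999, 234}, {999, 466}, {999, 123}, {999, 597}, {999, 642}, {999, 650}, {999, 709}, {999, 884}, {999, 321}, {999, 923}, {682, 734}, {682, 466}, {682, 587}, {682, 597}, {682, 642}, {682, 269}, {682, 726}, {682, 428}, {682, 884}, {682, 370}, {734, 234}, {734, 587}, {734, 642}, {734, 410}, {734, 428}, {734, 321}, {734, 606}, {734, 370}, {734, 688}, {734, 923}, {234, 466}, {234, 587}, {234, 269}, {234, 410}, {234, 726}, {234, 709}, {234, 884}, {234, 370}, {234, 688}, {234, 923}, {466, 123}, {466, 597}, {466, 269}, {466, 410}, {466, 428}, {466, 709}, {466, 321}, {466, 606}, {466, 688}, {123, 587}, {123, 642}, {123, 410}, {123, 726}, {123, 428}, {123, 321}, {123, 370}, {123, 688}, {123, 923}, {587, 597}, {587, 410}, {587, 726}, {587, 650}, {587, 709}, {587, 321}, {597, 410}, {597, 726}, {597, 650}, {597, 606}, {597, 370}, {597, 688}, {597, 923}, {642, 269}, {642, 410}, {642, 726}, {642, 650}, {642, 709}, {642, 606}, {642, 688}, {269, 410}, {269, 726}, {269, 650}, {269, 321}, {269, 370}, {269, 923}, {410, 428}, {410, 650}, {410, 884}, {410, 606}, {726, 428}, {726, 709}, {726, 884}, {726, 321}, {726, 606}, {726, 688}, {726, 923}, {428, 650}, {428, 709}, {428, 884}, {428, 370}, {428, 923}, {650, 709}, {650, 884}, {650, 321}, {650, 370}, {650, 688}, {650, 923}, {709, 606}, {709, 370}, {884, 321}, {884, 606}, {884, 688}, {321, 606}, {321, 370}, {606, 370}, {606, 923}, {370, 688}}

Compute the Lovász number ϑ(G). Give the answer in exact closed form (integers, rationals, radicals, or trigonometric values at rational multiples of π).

deg(718) = 15; N(718) = {913, 283, 661, 214, 127, 999, 734, 597, 269, 410, 726, 428, 709, 321, 688}.
deg(734) = 15; N(734) = {283, 718, 390, 999, 682, 234, 587, 642, 410, 428, 321, 606, 370, 688, 923}.
Vertex 214 has 15 neighbors: 718, 390, 127, 999, 682, 123, 587, 269, 410, 709, 884, 606, 370, 688, 923.
deg(234) = 15; N(234) = {913, 661, 127, 999, 734, 466, 587, 269, 410, 726, 709, 884, 370, 688, 923}.
28-vertex 15-regular graph: Kneser K(8,2) on C(8,2)=28 vertices.
The 3 distinct eigenvalues: [15.0, 1.0, -5.0].
With N=28: ϑ(G) = 28·(-1*(-5))/(15−(-5)) = 7.
ϑ(G) ≈ 7.0000000.

7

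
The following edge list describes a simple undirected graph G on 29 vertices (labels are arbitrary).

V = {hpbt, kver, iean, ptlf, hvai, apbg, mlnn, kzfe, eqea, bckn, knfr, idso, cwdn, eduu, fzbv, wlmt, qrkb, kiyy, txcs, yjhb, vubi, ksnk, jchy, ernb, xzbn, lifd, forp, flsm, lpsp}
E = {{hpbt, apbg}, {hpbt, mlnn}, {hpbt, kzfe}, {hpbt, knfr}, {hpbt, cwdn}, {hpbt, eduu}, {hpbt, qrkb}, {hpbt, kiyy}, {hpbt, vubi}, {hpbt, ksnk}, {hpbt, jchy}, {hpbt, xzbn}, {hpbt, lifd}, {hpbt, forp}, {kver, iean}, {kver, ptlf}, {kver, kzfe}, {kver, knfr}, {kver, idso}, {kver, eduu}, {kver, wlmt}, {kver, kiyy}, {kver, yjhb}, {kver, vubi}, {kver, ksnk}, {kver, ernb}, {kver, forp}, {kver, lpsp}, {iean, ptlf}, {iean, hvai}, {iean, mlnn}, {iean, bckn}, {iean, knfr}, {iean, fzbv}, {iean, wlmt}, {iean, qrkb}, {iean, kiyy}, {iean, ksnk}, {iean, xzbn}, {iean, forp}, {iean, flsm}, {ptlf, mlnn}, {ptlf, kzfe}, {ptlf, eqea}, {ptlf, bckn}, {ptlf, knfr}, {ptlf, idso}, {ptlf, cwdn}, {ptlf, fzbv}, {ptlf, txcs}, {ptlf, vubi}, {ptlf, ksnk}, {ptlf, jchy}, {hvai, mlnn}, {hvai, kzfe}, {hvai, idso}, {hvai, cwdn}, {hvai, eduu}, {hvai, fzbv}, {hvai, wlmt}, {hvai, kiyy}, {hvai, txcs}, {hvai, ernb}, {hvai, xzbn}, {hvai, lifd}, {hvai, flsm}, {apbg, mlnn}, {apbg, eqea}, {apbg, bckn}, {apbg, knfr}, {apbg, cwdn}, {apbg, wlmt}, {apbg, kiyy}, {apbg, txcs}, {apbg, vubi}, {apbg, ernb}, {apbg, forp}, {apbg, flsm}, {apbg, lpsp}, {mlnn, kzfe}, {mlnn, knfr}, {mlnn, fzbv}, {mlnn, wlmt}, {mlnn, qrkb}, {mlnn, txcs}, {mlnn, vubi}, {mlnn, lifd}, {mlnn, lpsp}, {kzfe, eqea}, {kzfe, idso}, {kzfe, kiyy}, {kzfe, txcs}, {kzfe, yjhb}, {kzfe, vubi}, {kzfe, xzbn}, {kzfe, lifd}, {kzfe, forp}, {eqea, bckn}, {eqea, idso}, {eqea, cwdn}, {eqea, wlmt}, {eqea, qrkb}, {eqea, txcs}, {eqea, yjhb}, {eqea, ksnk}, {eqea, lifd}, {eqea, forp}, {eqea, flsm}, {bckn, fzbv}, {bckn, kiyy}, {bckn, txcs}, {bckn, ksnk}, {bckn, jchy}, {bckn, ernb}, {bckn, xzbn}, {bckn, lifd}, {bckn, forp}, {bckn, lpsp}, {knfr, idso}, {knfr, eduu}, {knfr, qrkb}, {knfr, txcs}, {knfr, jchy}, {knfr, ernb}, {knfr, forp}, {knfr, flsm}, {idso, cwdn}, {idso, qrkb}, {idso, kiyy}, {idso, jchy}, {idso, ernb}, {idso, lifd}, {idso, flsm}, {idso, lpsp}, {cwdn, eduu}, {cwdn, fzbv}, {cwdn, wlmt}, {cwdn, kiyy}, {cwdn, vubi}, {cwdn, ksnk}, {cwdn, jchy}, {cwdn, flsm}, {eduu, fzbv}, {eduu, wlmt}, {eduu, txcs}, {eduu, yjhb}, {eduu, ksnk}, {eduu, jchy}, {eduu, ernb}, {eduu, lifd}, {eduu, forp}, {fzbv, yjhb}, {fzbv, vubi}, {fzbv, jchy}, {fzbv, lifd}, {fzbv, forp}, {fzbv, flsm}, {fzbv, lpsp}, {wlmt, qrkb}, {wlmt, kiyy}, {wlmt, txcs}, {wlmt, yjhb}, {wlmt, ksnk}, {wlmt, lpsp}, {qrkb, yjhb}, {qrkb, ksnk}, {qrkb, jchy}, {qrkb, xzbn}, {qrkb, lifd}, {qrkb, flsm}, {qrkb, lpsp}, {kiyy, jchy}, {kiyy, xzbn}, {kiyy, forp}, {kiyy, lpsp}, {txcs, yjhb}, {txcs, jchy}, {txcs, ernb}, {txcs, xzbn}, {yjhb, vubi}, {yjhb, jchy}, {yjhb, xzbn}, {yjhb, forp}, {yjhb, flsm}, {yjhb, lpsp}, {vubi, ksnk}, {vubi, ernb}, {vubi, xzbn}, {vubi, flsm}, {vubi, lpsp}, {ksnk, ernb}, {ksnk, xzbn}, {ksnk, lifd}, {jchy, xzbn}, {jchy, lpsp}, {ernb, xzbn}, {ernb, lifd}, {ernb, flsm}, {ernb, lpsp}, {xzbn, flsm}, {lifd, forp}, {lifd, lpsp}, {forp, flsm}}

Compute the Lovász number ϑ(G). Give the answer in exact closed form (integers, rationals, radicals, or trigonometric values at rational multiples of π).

N(hpbt) = {apbg, mlnn, kzfe, knfr, cwdn, eduu, qrkb, kiyy, vubi, ksnk, jchy, xzbn, lifd, forp}, |N(hpbt)| = 14.
N(forp) = {hpbt, kver, iean, apbg, kzfe, eqea, bckn, knfr, eduu, fzbv, kiyy, yjhb, lifd, flsm}, |N(forp)| = 14.
deg(ksnk) = 14; N(ksnk) = {hpbt, kver, iean, ptlf, eqea, bckn, cwdn, eduu, wlmt, qrkb, vubi, ernb, xzbn, lifd}.
deg(mlnn) = 14; N(mlnn) = {hpbt, iean, ptlf, hvai, apbg, kzfe, knfr, fzbv, wlmt, qrkb, txcs, vubi, lifd, lpsp}.
Every vertex has degree 14 (N=29); SR(29,14,6,7) — a Paley graph.
The 3 distinct eigenvalues: [14.0, 2.19258, -3.19258].
ϑ = −N·λ_min/(λ_max−λ_min) = −29·(-sqrt(29)/2 - 1/2)/(14−(-sqrt(29)/2 - 1/2)) = sqrt(29).
Numerically 5.3851648.

sqrt(29)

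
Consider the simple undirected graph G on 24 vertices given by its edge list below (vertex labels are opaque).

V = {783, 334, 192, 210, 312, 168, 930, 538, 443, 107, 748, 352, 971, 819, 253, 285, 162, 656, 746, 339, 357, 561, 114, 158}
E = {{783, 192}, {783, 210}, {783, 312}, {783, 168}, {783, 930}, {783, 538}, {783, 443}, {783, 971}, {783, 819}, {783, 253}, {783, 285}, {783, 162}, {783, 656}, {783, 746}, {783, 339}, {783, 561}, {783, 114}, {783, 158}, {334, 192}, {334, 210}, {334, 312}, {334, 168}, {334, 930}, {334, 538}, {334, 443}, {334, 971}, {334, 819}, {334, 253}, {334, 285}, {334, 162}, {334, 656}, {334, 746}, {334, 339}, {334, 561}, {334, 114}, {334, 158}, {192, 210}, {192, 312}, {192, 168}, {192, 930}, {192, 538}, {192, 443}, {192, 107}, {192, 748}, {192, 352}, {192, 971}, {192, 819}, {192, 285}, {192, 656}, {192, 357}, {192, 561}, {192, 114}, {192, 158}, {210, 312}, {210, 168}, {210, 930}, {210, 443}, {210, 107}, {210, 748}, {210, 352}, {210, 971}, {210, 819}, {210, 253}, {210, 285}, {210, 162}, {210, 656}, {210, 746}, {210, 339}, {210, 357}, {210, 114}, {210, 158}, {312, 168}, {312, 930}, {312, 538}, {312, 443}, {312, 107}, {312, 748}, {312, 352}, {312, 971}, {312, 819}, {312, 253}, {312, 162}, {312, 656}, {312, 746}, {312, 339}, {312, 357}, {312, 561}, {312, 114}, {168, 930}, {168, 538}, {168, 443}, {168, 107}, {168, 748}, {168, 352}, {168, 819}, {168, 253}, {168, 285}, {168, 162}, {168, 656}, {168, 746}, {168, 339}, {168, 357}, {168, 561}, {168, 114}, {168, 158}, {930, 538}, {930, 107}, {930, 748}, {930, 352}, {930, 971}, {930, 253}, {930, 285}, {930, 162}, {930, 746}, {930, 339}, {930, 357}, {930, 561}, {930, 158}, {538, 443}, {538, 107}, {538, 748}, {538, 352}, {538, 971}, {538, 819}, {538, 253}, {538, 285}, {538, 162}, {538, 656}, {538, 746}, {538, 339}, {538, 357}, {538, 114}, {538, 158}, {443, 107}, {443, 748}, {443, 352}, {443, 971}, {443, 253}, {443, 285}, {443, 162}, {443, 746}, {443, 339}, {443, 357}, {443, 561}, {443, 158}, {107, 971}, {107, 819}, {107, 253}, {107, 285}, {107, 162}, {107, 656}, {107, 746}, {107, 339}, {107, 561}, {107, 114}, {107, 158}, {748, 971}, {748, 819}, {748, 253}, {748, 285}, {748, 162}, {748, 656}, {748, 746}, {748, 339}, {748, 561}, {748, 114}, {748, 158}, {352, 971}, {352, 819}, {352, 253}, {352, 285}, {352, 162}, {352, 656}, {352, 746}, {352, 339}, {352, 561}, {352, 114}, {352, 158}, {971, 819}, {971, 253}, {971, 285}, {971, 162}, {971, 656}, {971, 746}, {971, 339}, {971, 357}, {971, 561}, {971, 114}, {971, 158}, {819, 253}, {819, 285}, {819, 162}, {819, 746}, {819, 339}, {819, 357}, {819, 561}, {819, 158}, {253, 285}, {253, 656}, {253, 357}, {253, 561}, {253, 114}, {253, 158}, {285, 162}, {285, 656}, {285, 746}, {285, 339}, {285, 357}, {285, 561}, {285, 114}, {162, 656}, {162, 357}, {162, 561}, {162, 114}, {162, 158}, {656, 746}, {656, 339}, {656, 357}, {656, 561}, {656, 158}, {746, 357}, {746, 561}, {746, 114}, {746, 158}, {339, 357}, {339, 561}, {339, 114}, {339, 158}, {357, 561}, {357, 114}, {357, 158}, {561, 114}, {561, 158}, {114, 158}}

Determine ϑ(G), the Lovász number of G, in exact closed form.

6

Vertex 971 has 22 neighbors: 783, 334, 192, 210, 312, 930, 538, 443, 107, 748, 352, 819, 253, 285, 162, 656, 746, 339, 357, 561, 114, 158.
N(656) = {783, 334, 192, 210, 312, 168, 538, 107, 748, 352, 971, 253, 285, 162, 746, 339, 357, 561, 158}, |N(656)| = 19.
N(312) = {783, 334, 192, 210, 168, 930, 538, 443, 107, 748, 352, 971, 819, 253, 162, 656, 746, 339, 357, 561, 114}, |N(312)| = 21.
Vertex 819 has 19 neighbors: 783, 334, 192, 210, 312, 168, 538, 107, 748, 352, 971, 253, 285, 162, 746, 339, 357, 561, 158.
G = K_{6,5,5,3,3,2}: α = 6 = χ(Ḡ), so ϑ = 6.
ϑ(G) ≈ 6.000000.
α=6, χ(Ḡ)=6; ϑ=6 lies between (collapsed).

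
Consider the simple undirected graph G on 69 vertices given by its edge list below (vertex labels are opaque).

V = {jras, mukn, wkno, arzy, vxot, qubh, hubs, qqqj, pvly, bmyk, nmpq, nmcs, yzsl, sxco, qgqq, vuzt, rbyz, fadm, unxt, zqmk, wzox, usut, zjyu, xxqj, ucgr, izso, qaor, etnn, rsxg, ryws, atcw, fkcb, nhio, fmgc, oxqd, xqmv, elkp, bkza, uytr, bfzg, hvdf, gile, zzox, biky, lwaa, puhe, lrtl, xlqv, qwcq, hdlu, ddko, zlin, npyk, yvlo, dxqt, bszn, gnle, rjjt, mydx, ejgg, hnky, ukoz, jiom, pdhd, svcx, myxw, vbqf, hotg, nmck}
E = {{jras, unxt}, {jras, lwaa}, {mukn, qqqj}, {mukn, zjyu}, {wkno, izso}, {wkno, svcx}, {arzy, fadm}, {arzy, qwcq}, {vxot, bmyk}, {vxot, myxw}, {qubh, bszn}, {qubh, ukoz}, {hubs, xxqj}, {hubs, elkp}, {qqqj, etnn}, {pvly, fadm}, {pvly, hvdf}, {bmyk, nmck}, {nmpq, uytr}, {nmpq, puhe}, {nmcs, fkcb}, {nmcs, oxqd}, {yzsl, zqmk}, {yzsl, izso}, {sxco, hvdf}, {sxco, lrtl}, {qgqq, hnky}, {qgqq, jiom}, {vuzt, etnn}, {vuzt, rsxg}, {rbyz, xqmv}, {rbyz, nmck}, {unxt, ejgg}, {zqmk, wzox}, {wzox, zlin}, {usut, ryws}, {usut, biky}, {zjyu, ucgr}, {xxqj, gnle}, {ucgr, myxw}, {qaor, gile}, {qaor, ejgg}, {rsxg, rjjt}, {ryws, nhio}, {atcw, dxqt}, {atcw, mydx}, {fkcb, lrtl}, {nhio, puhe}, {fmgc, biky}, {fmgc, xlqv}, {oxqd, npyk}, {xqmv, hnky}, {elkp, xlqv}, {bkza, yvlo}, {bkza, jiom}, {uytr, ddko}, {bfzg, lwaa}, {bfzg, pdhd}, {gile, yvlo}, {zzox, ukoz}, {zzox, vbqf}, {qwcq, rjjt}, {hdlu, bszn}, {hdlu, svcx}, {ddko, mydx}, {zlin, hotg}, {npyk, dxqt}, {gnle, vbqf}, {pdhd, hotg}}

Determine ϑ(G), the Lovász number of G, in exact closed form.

Vertex fkcb has 2 neighbors: nmcs, lrtl.
deg(bfzg) = 2; N(bfzg) = {lwaa, pdhd}.
N(izso) = {wkno, yzsl}, |N(izso)| = 2.
Vertex lrtl has 2 neighbors: sxco, fkcb.
deg(v) = 2 for all v (|V|=69); this is C_{69}, the 69-cycle.
spec(A) ≈ [2.0, 1.9917, 1.9669, 1.9258, 1.8688, 1.7963, 1.7088, 1.6073, 1.4924, 1.3651, 1.2265, 1.0778, 0.9201, 0.7548, 0.5833, 0.4069, 0.2272, 0.0455, -0.1365, -0.3174, -0.4956, -0.6698, -0.8384, -1.0, -1.1534, -1.2972, -1.4302, -1.5514, -1.6598, -1.7544, -1.8344, -1.8993, -1.9484, -1.9814, -1.9979] (distinct, 4 d.p.).
Lovász (edge-transitive): ϑ = −69·(-2*cos(pi/69))/((2)−(-2*cos(pi/69))) = 69*cos(pi/69)/(cos(pi/69) + 1).
≈ 34.48211410 (to 8 d.p.).
Lovász sandwich 34 ≤ 69*cos(pi/69)/(cos(pi/69) + 1) ≤ 35: both strict.

69*cos(pi/69)/(cos(pi/69) + 1)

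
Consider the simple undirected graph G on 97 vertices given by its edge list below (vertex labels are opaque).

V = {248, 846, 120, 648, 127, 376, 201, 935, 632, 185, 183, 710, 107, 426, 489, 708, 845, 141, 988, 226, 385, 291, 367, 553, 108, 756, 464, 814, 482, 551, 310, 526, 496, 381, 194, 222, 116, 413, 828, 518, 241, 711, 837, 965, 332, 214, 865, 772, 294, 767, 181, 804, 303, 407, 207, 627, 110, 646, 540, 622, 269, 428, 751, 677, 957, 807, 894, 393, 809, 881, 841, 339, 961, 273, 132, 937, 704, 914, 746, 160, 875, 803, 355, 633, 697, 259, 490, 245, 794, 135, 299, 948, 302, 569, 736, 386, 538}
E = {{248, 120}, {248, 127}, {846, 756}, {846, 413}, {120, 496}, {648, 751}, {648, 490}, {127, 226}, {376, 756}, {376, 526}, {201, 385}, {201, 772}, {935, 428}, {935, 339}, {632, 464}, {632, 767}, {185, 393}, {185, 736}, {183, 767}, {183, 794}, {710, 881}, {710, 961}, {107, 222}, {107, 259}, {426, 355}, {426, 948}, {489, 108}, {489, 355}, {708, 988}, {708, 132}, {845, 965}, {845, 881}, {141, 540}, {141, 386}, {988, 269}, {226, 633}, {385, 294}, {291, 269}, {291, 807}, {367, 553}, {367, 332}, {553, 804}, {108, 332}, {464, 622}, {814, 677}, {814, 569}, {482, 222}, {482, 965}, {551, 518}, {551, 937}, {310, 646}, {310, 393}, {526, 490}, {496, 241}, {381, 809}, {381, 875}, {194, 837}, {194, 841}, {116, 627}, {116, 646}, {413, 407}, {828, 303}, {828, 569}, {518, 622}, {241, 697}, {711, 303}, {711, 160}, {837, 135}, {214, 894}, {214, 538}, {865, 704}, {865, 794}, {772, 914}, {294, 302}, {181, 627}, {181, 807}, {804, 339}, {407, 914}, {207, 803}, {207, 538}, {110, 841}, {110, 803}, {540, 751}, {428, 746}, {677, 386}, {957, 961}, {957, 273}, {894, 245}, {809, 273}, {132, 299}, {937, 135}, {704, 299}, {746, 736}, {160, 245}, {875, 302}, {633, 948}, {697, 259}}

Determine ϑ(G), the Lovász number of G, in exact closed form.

97*cos(pi/97)/(cos(pi/97) + 1)

deg(837) = 2; N(837) = {194, 135}.
deg(207) = 2; N(207) = {803, 538}.
N(376) = {756, 526}, |N(376)| = 2.
Vertex 407 has 2 neighbors: 413, 914.
97-vertex 2-regular graph: connected 2-regular on 97 ⇒ C_{97}.
spec(A) ≈ [2.0, 1.995806, 1.98324, 1.962356, 1.933242, 1.896018, 1.850842, 1.797903, 1.737423, 1.669656, 1.594886, 1.513426, 1.425618, 1.33183, 1.232457, 1.127914, 1.01864, 0.905094, 0.787752, 0.667105, 0.54366, 0.417935, 0.290457, 0.161761, 0.032386, -0.097124, -0.226228, -0.354382, -0.48105, -0.6057, -0.72781, -0.846867, -0.962372, -1.07384, -1.180805, -1.282816, -1.379448, -1.470293, -1.554971, -1.633127, -1.704434, -1.768591, -1.82533, -1.874413, -1.915635, -1.948821, -1.973833, -1.990567, -1.998951] (distinct, 6 d.p.).
−97·(-2*cos(pi/97)) / ((2)−(-2*cos(pi/97))) = 97*cos(pi/97)/(cos(pi/97) + 1) = ϑ(G).
ϑ(G) ≈ 48.487279214.
Check 48 ≤ 97*cos(pi/97)/(cos(pi/97) + 1) ≤ 49: both strict.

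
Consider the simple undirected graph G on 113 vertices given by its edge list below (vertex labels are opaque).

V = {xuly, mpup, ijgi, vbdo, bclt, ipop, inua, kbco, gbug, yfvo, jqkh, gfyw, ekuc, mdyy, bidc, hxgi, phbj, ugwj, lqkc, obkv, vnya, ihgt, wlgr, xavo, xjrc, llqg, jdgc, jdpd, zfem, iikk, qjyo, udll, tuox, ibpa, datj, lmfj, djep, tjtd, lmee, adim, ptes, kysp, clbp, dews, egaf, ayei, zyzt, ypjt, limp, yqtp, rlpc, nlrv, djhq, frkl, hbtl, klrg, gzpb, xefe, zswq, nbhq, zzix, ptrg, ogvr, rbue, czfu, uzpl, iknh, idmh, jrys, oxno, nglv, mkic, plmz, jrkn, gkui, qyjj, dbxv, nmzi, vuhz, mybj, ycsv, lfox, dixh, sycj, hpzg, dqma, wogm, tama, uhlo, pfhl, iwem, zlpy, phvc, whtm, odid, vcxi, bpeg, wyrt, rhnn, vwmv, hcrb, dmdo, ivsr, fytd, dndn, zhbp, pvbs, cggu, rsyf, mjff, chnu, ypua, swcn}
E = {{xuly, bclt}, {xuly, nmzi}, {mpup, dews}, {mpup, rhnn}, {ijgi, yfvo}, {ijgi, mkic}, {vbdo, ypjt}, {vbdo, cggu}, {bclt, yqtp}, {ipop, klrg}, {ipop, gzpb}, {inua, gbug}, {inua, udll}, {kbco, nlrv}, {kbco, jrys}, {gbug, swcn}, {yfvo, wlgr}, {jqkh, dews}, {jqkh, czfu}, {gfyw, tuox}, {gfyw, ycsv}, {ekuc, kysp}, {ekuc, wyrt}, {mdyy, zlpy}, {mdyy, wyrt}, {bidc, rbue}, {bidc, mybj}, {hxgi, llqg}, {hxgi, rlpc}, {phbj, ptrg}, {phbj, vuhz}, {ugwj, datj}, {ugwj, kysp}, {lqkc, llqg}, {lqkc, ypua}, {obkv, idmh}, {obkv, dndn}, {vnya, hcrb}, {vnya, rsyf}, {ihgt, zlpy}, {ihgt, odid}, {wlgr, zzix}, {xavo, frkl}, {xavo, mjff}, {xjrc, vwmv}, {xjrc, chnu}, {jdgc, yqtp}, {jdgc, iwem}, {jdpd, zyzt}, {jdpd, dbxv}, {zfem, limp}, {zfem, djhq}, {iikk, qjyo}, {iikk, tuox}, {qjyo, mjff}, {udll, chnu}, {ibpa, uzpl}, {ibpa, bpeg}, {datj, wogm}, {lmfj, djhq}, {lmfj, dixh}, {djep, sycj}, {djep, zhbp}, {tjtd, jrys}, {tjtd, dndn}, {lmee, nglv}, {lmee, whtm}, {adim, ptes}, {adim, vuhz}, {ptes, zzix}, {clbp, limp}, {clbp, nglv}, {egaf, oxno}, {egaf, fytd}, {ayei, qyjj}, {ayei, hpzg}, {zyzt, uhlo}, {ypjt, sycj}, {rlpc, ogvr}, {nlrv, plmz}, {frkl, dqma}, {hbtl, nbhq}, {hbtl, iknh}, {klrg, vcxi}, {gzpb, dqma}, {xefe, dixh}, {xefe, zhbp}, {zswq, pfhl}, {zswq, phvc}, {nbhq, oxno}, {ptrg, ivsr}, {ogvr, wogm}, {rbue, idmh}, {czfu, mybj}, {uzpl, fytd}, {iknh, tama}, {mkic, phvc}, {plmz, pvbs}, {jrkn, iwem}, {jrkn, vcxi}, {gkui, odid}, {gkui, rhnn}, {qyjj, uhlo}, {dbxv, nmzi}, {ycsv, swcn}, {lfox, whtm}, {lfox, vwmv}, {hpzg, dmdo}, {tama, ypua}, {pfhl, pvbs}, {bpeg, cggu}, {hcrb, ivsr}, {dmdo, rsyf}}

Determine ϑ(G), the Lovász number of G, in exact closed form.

Vertex wyrt has 2 neighbors: ekuc, mdyy.
Vertex limp has 2 neighbors: zfem, clbp.
deg(ugwj) = 2; N(ugwj) = {datj, kysp}.
Vertex sycj has 2 neighbors: djep, ypjt.
2-regular, N=113; a single 113-cycle (edge-transitive).
A has 57 distinct eigenvalues ≈ [2.0, 1.997, 1.988, 1.972, 1.951, 1.923, 1.89, 1.85, 1.805, 1.755, 1.699, 1.637, 1.571, 1.5, 1.424, 1.344, 1.259, 1.171, 1.079, 0.984, 0.886, 0.785, 0.681, 0.576, 0.468, 0.359, 0.25, 0.139, 0.028, -0.083, -0.194, -0.305, -0.414, -0.522, -0.629, -0.733, -0.835, -0.935, -1.032, -1.126, -1.216, -1.302, -1.384, -1.462, -1.536, -1.605, -1.669, -1.727, -1.781, -1.829, -1.871, -1.907, -1.938, -1.962, -1.981, -1.993, -1.999].
Lovász (edge-transitive): ϑ = −113·(-2*cos(pi/113))/((2)−(-2*cos(pi/113))) = 113*cos(pi/113)/(cos(pi/113) + 1).
= 56.48908089… (decimal).
Lovász sandwich 56 ≤ 113*cos(pi/113)/(cos(pi/113) + 1) ≤ 57: both strict.

113*cos(pi/113)/(cos(pi/113) + 1)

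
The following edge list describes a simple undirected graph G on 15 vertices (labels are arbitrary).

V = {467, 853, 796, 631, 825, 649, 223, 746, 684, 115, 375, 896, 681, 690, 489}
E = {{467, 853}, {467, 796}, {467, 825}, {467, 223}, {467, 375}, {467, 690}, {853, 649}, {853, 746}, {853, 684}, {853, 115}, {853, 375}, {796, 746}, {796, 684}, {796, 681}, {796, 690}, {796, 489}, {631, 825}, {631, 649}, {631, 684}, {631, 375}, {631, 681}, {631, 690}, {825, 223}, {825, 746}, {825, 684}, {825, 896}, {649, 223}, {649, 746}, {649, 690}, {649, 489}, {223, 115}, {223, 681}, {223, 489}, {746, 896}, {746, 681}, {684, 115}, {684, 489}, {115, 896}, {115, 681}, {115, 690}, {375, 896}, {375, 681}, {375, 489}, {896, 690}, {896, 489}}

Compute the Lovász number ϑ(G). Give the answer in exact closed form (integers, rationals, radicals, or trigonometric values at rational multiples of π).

Vertex 684 has 6 neighbors: 853, 796, 631, 825, 115, 489.
deg(467) = 6; N(467) = {853, 796, 825, 223, 375, 690}.
N(853) = {467, 649, 746, 684, 115, 375}, |N(853)| = 6.
Vertex 223 has 6 neighbors: 467, 825, 649, 115, 681, 489.
deg(v) = 6 for all v (|V|=15); Kneser-type, 2-subsets of [6].
spec(A) ≈ [6.0, 1.0, -3.0] (distinct, 5 d.p.).
ϑ = −N·λ_min/(λ_max−λ_min) = −15·(-3)/(6−(-3)) = 5.
Numerically 5.0000000.

5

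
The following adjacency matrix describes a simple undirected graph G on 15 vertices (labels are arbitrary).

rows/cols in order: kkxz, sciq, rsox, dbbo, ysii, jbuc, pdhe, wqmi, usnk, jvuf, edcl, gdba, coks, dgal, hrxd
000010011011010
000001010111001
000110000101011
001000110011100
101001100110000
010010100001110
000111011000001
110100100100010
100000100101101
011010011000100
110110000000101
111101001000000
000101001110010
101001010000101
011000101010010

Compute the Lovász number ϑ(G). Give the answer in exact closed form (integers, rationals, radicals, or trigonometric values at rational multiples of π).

5

Vertex dgal has 6 neighbors: kkxz, rsox, jbuc, wqmi, coks, hrxd.
N(wqmi) = {kkxz, sciq, dbbo, pdhe, jvuf, dgal}, |N(wqmi)| = 6.
N(jvuf) = {sciq, rsox, ysii, wqmi, usnk, coks}, |N(jvuf)| = 6.
deg(kkxz) = 6; N(kkxz) = {ysii, wqmi, usnk, edcl, gdba, dgal}.
deg(v) = 6 for all v (|V|=15); this is K(6,2), the Kneser graph.
Distinct eigenvalues (to 6 d.p.): [6.0, 1.0, -3.0].
−15·(-3) / ((6)−(-3)) = 5 = ϑ(G).
ϑ(G) ≈ 5.0000000.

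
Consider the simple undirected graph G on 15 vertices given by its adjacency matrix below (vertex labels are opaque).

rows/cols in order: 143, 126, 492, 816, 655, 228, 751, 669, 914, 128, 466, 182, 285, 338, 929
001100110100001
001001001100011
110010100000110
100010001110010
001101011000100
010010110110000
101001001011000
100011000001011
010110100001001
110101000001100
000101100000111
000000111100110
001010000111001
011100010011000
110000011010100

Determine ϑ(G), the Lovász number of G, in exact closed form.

N(751) = {143, 492, 228, 914, 466, 182}, |N(751)| = 6.
Vertex 929 has 6 neighbors: 143, 126, 669, 914, 466, 285.
N(816) = {143, 655, 914, 128, 466, 338}, |N(816)| = 6.
N(492) = {143, 126, 655, 751, 285, 338}, |N(492)| = 6.
6-regular, N=15; this is K(6,2), the Kneser graph.
spec(A) ≈ [6.0, 1.0, -3.0] (distinct, 4 d.p.).
With N=15: ϑ(G) = 15·(-1*(-3))/(6−(-3)) = 5.
Numerically 5.000000000.

5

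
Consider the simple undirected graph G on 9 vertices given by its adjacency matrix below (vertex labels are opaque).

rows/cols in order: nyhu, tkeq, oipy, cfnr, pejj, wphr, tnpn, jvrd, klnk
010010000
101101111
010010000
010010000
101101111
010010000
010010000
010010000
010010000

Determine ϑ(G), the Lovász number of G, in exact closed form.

Vertex pejj has 7 neighbors: nyhu, oipy, cfnr, wphr, tnpn, jvrd, klnk.
N(tnpn) = {tkeq, pejj}, |N(tnpn)| = 2.
Vertex tkeq has 7 neighbors: nyhu, oipy, cfnr, wphr, tnpn, jvrd, klnk.
N(wphr) = {tkeq, pejj}, |N(wphr)| = 2.
2 parts of sizes [7, 2]; α(G) = 7 = ϑ (perfect).
Numerically 7.00000.
α=7, χ(Ḡ)=7; ϑ=7 lies between (collapsed).

7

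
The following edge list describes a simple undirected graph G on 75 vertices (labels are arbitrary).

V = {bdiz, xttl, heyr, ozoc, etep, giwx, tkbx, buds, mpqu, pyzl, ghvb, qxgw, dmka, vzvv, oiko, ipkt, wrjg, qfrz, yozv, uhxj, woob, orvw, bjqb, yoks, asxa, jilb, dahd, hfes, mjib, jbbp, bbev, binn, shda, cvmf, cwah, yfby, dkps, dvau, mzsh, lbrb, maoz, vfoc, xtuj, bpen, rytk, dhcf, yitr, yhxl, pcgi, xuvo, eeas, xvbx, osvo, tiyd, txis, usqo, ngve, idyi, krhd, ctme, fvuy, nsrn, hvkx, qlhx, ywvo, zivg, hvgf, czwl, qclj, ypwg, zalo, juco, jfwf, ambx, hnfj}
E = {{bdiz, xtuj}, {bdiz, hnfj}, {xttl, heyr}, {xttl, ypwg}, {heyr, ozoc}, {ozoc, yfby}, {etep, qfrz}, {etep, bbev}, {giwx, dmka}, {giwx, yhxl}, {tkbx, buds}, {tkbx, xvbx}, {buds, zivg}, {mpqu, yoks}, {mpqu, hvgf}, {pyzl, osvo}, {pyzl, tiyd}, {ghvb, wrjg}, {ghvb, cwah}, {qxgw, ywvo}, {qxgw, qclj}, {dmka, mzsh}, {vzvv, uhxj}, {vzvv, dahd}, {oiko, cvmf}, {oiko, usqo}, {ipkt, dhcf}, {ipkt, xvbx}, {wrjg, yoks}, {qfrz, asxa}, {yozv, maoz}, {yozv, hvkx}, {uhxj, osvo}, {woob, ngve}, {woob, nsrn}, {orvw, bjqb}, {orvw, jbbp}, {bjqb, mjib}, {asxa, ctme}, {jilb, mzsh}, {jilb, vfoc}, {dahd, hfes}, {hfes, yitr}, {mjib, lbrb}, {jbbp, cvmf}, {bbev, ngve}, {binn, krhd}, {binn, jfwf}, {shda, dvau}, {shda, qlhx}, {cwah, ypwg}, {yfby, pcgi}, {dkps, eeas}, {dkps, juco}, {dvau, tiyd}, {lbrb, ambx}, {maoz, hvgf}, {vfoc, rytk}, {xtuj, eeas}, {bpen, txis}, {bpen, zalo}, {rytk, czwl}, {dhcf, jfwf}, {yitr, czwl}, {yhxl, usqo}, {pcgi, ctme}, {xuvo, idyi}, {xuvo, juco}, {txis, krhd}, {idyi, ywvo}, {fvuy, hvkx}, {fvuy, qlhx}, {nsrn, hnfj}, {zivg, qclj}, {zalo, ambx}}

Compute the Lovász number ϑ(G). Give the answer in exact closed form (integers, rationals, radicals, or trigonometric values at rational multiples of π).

75*cos(pi/75)/(cos(pi/75) + 1)

Vertex yozv has 2 neighbors: maoz, hvkx.
N(jfwf) = {binn, dhcf}, |N(jfwf)| = 2.
Vertex buds has 2 neighbors: tkbx, zivg.
Vertex mpqu has 2 neighbors: yoks, hvgf.
deg(v) = 2 for all v (|V|=75); a single 75-cycle (edge-transitive).
The 38 distinct eigenvalues: [2.0, 1.99299, 1.97199, 1.93717, 1.88875, 1.82709, 1.75261, 1.66584, 1.56739, 1.45794, 1.33826, 1.2092, 1.07165, 0.92659, 0.77503, 0.61803, 0.4567, 0.29217, 0.12558, -0.04188, -0.20906, -0.37476, -0.53784, -0.69714, -0.85156, -1.0, -1.14143, -1.27485, -1.39933, -1.51399, -1.61803, -1.71073, -1.79142, -1.85955, -1.91464, -1.9563, -1.98423, -1.99825].
With N=75: ϑ(G) = 75·(-(-1)*2*cos(pi/75))/(2−(-2*cos(pi/75))) = 75*cos(pi/75)/(cos(pi/75) + 1).
Numerically 37.48354585.
α=37, χ(Ḡ)=38; ϑ=75*cos(pi/75)/(cos(pi/75) + 1) lies between (both strict).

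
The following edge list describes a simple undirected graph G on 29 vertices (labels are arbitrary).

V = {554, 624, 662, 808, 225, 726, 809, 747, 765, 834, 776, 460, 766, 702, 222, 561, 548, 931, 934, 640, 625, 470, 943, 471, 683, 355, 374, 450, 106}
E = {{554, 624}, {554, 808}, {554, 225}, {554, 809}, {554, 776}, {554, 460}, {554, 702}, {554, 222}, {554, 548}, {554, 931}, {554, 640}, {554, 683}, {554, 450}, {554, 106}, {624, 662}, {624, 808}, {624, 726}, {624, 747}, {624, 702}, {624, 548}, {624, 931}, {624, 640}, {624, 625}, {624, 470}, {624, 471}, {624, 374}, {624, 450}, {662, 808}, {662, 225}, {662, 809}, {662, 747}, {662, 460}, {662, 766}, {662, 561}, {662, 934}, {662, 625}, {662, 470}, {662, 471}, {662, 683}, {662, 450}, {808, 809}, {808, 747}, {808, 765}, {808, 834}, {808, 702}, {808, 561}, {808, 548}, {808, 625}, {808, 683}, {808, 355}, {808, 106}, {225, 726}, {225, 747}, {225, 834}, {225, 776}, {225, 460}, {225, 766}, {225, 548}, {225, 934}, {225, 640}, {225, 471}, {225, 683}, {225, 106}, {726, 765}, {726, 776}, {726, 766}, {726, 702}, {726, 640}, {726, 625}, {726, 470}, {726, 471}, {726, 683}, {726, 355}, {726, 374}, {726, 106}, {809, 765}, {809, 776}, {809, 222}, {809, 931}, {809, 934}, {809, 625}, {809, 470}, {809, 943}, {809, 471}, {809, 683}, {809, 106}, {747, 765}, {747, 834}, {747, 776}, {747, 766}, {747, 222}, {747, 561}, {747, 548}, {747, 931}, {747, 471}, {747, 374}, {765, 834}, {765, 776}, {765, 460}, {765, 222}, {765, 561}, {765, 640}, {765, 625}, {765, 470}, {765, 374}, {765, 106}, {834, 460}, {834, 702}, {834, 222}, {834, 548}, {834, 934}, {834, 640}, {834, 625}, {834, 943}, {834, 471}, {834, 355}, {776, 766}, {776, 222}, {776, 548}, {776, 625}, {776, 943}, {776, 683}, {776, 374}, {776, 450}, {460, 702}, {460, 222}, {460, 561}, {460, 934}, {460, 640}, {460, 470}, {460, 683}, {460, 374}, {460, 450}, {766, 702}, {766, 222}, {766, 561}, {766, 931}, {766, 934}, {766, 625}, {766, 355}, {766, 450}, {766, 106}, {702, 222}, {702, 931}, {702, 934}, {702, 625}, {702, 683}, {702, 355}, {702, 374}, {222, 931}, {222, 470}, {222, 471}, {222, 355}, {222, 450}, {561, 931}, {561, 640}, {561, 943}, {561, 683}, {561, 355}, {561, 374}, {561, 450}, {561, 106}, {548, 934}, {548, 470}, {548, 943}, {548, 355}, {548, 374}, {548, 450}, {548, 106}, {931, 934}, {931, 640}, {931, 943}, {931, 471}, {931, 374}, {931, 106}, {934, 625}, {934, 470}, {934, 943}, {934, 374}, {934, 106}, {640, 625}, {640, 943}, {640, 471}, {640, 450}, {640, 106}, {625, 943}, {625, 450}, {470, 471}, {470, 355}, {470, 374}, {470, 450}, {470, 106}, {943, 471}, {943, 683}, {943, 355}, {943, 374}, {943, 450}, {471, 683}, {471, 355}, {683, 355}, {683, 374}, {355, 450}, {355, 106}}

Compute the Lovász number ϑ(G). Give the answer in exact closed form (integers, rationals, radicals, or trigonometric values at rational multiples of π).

Vertex 934 has 14 neighbors: 662, 225, 809, 834, 460, 766, 702, 548, 931, 625, 470, 943, 374, 106.
Vertex 662 has 14 neighbors: 624, 808, 225, 809, 747, 460, 766, 561, 934, 625, 470, 471, 683, 450.
deg(548) = 14; N(548) = {554, 624, 808, 225, 747, 834, 776, 934, 470, 943, 355, 374, 450, 106}.
deg(561) = 14; N(561) = {662, 808, 747, 765, 460, 766, 931, 640, 943, 683, 355, 374, 450, 106}.
Regular of degree 14 on 29 vertices: strongly regular (29,14,6,7).
A has 3 distinct eigenvalues ≈ [14.0, 2.19258, -3.19258].
λ_max=14, λ_min=-sqrt(29)/2 - 1/2; ϑ = −29·λ_min/(λ_max−λ_min) = sqrt(29).
ϑ(G) ≈ 5.3851648.

sqrt(29)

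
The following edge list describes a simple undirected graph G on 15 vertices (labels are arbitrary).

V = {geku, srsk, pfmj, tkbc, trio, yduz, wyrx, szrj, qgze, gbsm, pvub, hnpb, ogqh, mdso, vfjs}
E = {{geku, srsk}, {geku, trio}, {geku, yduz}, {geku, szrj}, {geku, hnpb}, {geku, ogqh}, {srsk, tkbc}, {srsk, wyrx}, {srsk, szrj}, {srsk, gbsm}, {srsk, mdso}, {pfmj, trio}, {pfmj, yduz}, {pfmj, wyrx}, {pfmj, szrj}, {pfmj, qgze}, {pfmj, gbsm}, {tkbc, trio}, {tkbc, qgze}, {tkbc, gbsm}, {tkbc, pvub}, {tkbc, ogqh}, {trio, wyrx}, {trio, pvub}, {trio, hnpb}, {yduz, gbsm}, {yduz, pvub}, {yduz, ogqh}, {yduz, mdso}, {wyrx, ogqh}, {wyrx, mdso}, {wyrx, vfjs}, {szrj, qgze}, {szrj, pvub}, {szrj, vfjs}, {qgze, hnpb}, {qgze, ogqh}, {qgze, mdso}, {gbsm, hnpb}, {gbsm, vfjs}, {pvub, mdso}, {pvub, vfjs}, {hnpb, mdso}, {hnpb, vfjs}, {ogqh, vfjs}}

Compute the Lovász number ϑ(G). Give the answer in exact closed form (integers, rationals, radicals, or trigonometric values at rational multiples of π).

deg(ogqh) = 6; N(ogqh) = {geku, tkbc, yduz, wyrx, qgze, vfjs}.
deg(hnpb) = 6; N(hnpb) = {geku, trio, qgze, gbsm, mdso, vfjs}.
deg(vfjs) = 6; N(vfjs) = {wyrx, szrj, gbsm, pvub, hnpb, ogqh}.
Vertex szrj has 6 neighbors: geku, srsk, pfmj, qgze, pvub, vfjs.
Every vertex has degree 6 (N=15); this is K(6,2), the Kneser graph.
A has 3 distinct eigenvalues ≈ [6.0, 1.0, -3.0].
λ_max=6, λ_min=-3; ϑ = −15·λ_min/(λ_max−λ_min) = 5.
≈ 5.000000000 (to 9 d.p.).

5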